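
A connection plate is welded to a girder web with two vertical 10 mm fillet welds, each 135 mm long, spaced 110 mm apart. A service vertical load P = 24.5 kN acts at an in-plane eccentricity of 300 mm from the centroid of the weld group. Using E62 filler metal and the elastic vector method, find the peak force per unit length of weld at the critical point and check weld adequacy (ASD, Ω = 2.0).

f_max ≈ 583 N/mm; adequate

E62XX → F_EXX = 620 MPa.
Total weld length L_w = 270 mm. Treat welds as unit-width lines.
Polar moment about centroid: J = 2[d³/12 + d(b/2)²] = 2[135³/12 + 135×55²] = 1227000 mm³.
Direct shear f_v = P/L_w = 24.5×10³ / 270 = 90.74 N/mm (vertical).
Torsion M = P·e = 24.5×10³ × 300 = 7350000 N·mm.
Critical point at (x, y) = (55, 67.5) from centroid. f_tx = M·y/J = 404.4 N/mm; f_ty = M·x/J = 329.5 N/mm.
Resultant f_max = √[f_tx² + (f_v + f_ty)²] = √[404.4² + (90.74 + 329.5)²] = 583.2 N/mm.
Capacity per unit length: r_n/Ω = (1/2.0) × 0.6 × 620 × (0.707 × 10) = 1315 N/mm.
583.2 ≤ 1315 → adequate.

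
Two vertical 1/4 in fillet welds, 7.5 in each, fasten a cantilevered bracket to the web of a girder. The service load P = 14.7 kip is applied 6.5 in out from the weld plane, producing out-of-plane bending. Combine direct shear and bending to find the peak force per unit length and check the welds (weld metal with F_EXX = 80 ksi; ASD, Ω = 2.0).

f_max ≈ 5.19 kip/in; NOT adequate

L_w = 2 × 7.5 = 15 in; section modulus (unit throat) S = 2 × L²/6 = 18.75 in².
Direct shear f_v = P/L_w = 14.7/15 = 0.98 kip/in.
Moment M = P × e = 14.7 × 6.5 = 95.55 kip·in; bending f_b = M/S = 5.096 kip/in.
f_max = √(f_v² + f_b²) = √(0.98² + 5.096²) = 5.189 kip/in.
r_n/Ω = (1/2.0) × 0.6 × 80 × (0.707 × 0.25) = 4.242 kip/in → NOT adequate.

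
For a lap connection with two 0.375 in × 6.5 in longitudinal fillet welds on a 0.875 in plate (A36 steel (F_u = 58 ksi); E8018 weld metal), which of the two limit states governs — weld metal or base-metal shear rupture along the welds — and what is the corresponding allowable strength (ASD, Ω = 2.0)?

R_n/Ω ≈ 82.7 kip (weld metal governs)

E80XX → F_EXX = 80 ksi.
t_e = 0.707 × 0.375 = 0.2651 in; L = 13 in.
Weld metal: R_n/Ω = (1/2.0) × 0.6 × 80 × 0.2651 × 13 = 82.72 kip.
Base metal (shear rupture): R_n/Ω = (1/2.0) × 0.6 × 58 × 0.875 × 13 = 197.9 kip.
Governing: weld metal.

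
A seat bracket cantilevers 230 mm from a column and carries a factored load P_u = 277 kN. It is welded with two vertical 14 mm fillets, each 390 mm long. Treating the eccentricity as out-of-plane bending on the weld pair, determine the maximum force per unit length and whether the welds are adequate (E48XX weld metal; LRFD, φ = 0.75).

f_max ≈ 1310 N/mm; adequate

E48XX → F_EXX = 480 MPa.
L_w = 2 × 390 = 780 mm; section modulus (unit throat) S = 2 × L²/6 = 50700 mm².
Direct shear f_v = P/L_w = 277×10³/780 = 355.1 N/mm.
Moment M = P × e = 277×10³ × 230 = 63710000 N·mm; bending f_b = M/S = 1257 N/mm.
f_max = √(f_v² + f_b²) = √(355.1² + 1257²) = 1306 N/mm.
φr_n = 0.75 × 0.6 × 480 × (0.707 × 14) = 2138 N/mm → adequate.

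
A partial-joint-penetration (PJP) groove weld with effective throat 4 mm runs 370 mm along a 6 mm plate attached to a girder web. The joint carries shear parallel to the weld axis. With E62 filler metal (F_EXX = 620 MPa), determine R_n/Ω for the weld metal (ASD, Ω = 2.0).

Effective throat (given) t_e = 4 mm.
A_we = 4 × 370 = 1480 mm².
F_nw = 0.6 F_EXX = 372 MPa.
R_n/Ω = (372 × 1480) / 2.0 × 10⁻³ = 275.3 kN.

R_n/Ω ≈ 275 kN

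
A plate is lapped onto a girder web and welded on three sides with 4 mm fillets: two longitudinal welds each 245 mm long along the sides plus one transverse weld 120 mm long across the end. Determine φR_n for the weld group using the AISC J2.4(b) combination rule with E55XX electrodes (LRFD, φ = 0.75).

φR_n ≈ 427 kN

E55XX → F_EXX = 550 MPa.
t_e = 0.707 × 4 = 2.828 mm.
R_nwl = 0.6 × 550 × 2.828 × 490 × 10⁻³ = 457.3 kN (longitudinal, 2 welds).
R_nwt = 0.6 × 550 × 2.828 × 120 × 10⁻³ = 112 kN (transverse, base value).
(i) R_nwl + R_nwt = 569.3 kN; (ii) 0.85 R_nwl + 1.5 R_nwt = 556.7 kN.
R_n = max = 569.3 kN [governs: (i)]; φR_n = 427 kN.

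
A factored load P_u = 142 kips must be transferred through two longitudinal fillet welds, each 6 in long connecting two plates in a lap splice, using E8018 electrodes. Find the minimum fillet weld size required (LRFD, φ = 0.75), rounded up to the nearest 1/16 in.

E80XX → F_EXX = 80 ksi.
Total weld length L = 12 in.
Required throat t_e = P_u / (φ × 0.6 F_EXX × L) = 142 / (0.75 × 0.6 × 80 × 12) = 0.3287 in.
Required leg w = t_e / 0.707 = 0.4649 in → use 1/2 in.

w = 1/2 in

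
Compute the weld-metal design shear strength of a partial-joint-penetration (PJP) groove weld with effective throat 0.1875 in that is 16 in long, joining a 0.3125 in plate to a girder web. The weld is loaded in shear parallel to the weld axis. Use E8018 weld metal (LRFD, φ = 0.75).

E80XX → F_EXX = 80 ksi.
Effective throat (given) t_e = 0.1875 in.
A_we = 0.1875 × 16 = 3 in².
F_nw = 0.6 F_EXX = 48 ksi.
φR_n = 0.75 × 48 × 3 = 108 kip.

φR_n ≈ 108 kip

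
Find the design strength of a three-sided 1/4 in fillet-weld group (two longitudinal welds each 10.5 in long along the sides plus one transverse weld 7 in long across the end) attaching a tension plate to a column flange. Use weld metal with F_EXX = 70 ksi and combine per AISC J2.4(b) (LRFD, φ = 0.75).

t_e = 0.707 × 0.25 = 0.1767 in.
R_nwl = 0.6 × 70 × 0.1767 × 21 = 155.9 kip (longitudinal, 2 welds).
R_nwt = 0.6 × 70 × 0.1767 × 7 = 51.96 kip (transverse, base value).
(i) R_nwl + R_nwt = 207.9 kip; (ii) 0.85 R_nwl + 1.5 R_nwt = 210.5 kip.
R_n = max = 210.5 kip [governs: (ii)]; φR_n = 157.8 kip.

φR_n ≈ 158 kip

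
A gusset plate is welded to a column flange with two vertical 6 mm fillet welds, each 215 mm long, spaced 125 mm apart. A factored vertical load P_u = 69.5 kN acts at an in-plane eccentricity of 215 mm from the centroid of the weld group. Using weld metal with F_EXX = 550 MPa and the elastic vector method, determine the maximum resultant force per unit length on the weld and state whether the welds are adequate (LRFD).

Total weld length L_w = 430 mm. Treat welds as unit-width lines.
Polar moment about centroid: J = 2[d³/12 + d(b/2)²] = 2[215³/12 + 215×62.5²] = 3336000 mm³.
Direct shear f_v = P/L_w = 69.5×10³ / 430 = 161.6 N/mm (vertical).
Torsion M = P·e = 69.5×10³ × 215 = 14942000 N·mm.
Critical point at (x, y) = (62.5, 107.5) from centroid. f_tx = M·y/J = 481.5 N/mm; f_ty = M·x/J = 279.9 N/mm.
Resultant f_max = √[f_tx² + (f_v + f_ty)²] = √[481.5² + (161.6 + 279.9)²] = 653.3 N/mm.
Capacity per unit length: φr_n = 0.75 × 0.6 × 550 × (0.707 × 6) = 1050 N/mm.
653.3 ≤ 1050 → adequate.

f_max ≈ 653 N/mm; adequate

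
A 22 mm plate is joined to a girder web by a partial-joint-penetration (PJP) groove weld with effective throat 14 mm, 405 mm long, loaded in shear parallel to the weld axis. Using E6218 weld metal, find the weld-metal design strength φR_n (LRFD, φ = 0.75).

E62XX → F_EXX = 620 MPa.
Effective throat (given) t_e = 14 mm.
A_we = 14 × 405 = 5670 mm².
F_nw = 0.6 F_EXX = 372 MPa.
φR_n = 0.75 × 372 × 5670 × 10⁻³ = 1582 kN.

φR_n ≈ 1580 kN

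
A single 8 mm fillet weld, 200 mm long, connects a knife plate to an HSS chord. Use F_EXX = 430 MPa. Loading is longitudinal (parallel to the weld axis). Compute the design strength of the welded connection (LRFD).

φR_n ≈ 219 kN

Effective throat t_e = 0.707 × 8 = 5.656 mm.
Total length L = 200 mm; A_we = 5.656 × 200 = 1131 mm².
F_nw = 0.6 F_EXX = 0.6 × 430 = 258 MPa.
φR_n = 0.75 × 258 × 1131 × 10⁻³ = 218.9 kN.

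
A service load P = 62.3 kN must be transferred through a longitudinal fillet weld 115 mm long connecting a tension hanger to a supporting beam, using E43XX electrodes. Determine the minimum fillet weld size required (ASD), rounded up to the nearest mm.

E43XX → F_EXX = 430 MPa.
Total weld length L = 115 mm.
Required throat t_e = P × Ω / (0.6 F_EXX × L) = 62.3 × 2.0 / (0.6 × 430 × 115 × 10⁻³) = 4.2 mm.
Required leg w = t_e / 0.707 = 5.94 mm → use 6 mm.

w = 6 mm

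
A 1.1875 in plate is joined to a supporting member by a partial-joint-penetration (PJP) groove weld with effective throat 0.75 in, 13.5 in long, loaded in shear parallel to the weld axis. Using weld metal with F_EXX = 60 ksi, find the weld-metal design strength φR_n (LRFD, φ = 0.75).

Effective throat (given) t_e = 0.75 in.
A_we = 0.75 × 13.5 = 10.12 in².
F_nw = 0.6 F_EXX = 36 ksi.
φR_n = 0.75 × 36 × 10.12 = 273.4 kip.

φR_n ≈ 273 kip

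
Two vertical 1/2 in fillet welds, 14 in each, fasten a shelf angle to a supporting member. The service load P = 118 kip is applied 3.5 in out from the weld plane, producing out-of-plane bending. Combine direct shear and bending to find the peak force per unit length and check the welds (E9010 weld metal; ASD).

f_max ≈ 7.6 kip/in; adequate

E90XX → F_EXX = 90 ksi.
L_w = 2 × 14 = 28 in; section modulus (unit throat) S = 2 × L²/6 = 65.33 in².
Direct shear f_v = P/L_w = 118/28 = 4.214 kip/in.
Moment M = P × e = 118 × 3.5 = 413 kip·in; bending f_b = M/S = 6.321 kip/in.
f_max = √(f_v² + f_b²) = √(4.214² + 6.321²) = 7.597 kip/in.
r_n/Ω = (1/2.0) × 0.6 × 90 × (0.707 × 0.5) = 9.544 kip/in → adequate.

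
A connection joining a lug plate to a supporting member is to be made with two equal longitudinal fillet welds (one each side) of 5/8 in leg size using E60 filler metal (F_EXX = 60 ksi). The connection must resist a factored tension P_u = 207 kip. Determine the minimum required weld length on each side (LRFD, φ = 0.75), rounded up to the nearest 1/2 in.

Throat t_e = 0.707 × 0.625 = 0.4419 in.
φr_n = 0.75 × 0.6 × 60 × 0.4419 = 11.93 kip/in.
L_req = P_u / φr_n = 207 / 11.93 = 17.35 in total.
Per side: 17.35 / 2 = 8.675 in.
Round up → use L = 9 in on each side.

L = 9 in on each side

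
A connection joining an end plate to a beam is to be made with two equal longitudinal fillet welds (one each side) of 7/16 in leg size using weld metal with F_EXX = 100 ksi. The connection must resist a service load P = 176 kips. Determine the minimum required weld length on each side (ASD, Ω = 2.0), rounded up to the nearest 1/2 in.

L = 9.5 in on each side

Throat t_e = 0.707 × 0.4375 = 0.3093 in.
r_n/Ω = (0.6 × 100 × 0.3093) / 2.0 = 9.279 kip/in.
L_req = P / (r_n/Ω) = 176 / 9.279 = 18.97 in total.
Per side: 18.97 / 2 = 9.483 in.
Round up → use L = 9.5 in on each side.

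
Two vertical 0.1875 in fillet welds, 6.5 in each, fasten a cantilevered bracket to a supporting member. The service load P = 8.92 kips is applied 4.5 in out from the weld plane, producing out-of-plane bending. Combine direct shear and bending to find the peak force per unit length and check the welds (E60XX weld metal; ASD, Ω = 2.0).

f_max ≈ 2.93 kip/in; NOT adequate

E60XX → F_EXX = 60 ksi.
L_w = 2 × 6.5 = 13 in; section modulus (unit throat) S = 2 × L²/6 = 14.08 in².
Direct shear f_v = P/L_w = 8.92/13 = 0.6862 kip/in.
Moment M = P × e = 8.92 × 4.5 = 40.14 kip·in; bending f_b = M/S = 2.85 kip/in.
f_max = √(f_v² + f_b²) = √(0.6862² + 2.85²) = 2.932 kip/in.
r_n/Ω = (1/2.0) × 0.6 × 60 × (0.707 × 0.1875) = 2.386 kip/in → NOT adequate.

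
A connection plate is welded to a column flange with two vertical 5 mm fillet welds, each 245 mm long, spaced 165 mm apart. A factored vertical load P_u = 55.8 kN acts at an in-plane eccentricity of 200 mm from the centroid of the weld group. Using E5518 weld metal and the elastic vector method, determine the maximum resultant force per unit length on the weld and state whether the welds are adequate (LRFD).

f_max ≈ 361 N/mm; adequate

E55XX → F_EXX = 550 MPa.
Total weld length L_w = 490 mm. Treat welds as unit-width lines.
Polar moment about centroid: J = 2[d³/12 + d(b/2)²] = 2[245³/12 + 245×82.5²] = 5786000 mm³.
Direct shear f_v = P/L_w = 55.8×10³ / 490 = 113.9 N/mm (vertical).
Torsion M = P·e = 55.8×10³ × 200 = 11160000 N·mm.
Critical point at (x, y) = (82.5, 122.5) from centroid. f_tx = M·y/J = 236.3 N/mm; f_ty = M·x/J = 159.1 N/mm.
Resultant f_max = √[f_tx² + (f_v + f_ty)²] = √[236.3² + (113.9 + 159.1)²] = 361 N/mm.
Capacity per unit length: φr_n = 0.75 × 0.6 × 550 × (0.707 × 5) = 874.9 N/mm.
361 ≤ 874.9 → adequate.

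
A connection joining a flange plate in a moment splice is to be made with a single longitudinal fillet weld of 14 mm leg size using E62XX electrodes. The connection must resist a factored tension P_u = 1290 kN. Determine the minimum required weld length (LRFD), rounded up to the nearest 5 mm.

L = 470 mm

E62XX → F_EXX = 620 MPa.
Throat t_e = 0.707 × 14 = 9.898 mm.
φr_n = 0.75 × 0.6 × 620 × 9.898 × 10⁻³ = 2.762 kN/mm.
L_req = P_u / φr_n = 1290 / 2.762 = 467.1 mm total.
Round up → use L = 470 mm.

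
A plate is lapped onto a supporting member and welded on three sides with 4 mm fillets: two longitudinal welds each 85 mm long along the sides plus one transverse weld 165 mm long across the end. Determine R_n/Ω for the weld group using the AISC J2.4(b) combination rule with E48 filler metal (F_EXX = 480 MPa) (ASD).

t_e = 0.707 × 4 = 2.828 mm.
R_nwl = 0.6 × 480 × 2.828 × 170 × 10⁻³ = 138.5 kN (longitudinal, 2 welds).
R_nwt = 0.6 × 480 × 2.828 × 165 × 10⁻³ = 134.4 kN (transverse, base value).
(i) R_nwl + R_nwt = 272.8 kN; (ii) 0.85 R_nwl + 1.5 R_nwt = 319.3 kN.
R_n = max = 319.3 kN [governs: (ii)]; R_n/Ω = 159.6 kN.

R_n/Ω ≈ 160 kN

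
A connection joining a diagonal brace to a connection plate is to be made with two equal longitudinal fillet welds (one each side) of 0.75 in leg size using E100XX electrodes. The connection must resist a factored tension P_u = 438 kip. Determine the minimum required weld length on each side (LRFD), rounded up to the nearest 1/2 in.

E100XX → F_EXX = 100 ksi.
Throat t_e = 0.707 × 0.75 = 0.5302 in.
φr_n = 0.75 × 0.6 × 100 × 0.5302 = 23.86 kip/in.
L_req = P_u / φr_n = 438 / 23.86 = 18.36 in total.
Per side: 18.36 / 2 = 9.178 in.
Round up → use L = 9.5 in on each side.

L = 9.5 in on each side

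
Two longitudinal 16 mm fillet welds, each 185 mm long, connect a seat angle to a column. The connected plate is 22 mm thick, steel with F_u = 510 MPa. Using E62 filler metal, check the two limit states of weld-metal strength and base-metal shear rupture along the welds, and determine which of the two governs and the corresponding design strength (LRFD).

φR_n ≈ 1170 kN (weld metal governs)

E62XX → F_EXX = 620 MPa.
t_e = 0.707 × 16 = 11.31 mm; L = 370 mm.
Weld metal: φR_n = 0.75 × 0.6 × 620 × 11.31 × 370 × 10⁻³ = 1168 kN.
Base metal (shear rupture): φR_n = 0.75 × 0.6 × 510 × 22 × 370 × 10⁻³ = 1868 kN.
Governing: weld metal.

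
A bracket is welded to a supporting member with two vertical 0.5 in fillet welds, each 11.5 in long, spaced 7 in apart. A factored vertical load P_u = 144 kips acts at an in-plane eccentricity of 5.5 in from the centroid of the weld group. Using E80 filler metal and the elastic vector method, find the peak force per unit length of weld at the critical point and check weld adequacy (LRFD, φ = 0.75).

E80XX → F_EXX = 80 ksi.
Total weld length L_w = 23 in. Treat welds as unit-width lines.
Polar moment about centroid: J = 2[d³/12 + d(b/2)²] = 2[11.5³/12 + 11.5×3.5²] = 535.2 in³.
Direct shear f_v = P/L_w = 144 / 23 = 6.261 kip/in (vertical).
Torsion M = P·e = 144 × 5.5 = 792 kip·in.
Critical point at (x, y) = (3.5, 5.75) from centroid. f_tx = M·y/J = 8.509 kip/in; f_ty = M·x/J = 5.179 kip/in.
Resultant f_max = √[f_tx² + (f_v + f_ty)²] = √[8.509² + (6.261 + 5.179)²] = 14.26 kip/in.
Capacity per unit length: φr_n = 0.75 × 0.6 × 80 × (0.707 × 0.5) = 12.73 kip/in.
14.26 > 12.73 → NOT adequate.

f_max ≈ 14.3 kip/in; NOT adequate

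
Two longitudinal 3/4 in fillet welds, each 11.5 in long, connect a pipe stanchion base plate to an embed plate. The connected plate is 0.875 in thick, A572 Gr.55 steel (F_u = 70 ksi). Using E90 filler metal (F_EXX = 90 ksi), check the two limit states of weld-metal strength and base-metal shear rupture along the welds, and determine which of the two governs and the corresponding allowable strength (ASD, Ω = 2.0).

R_n/Ω ≈ 329 kips (weld metal governs)

t_e = 0.707 × 0.75 = 0.5302 in; L = 23 in.
Weld metal: R_n/Ω = (1/2.0) × 0.6 × 90 × 0.5302 × 23 = 329.3 kips.
Base metal (shear rupture): R_n/Ω = (1/2.0) × 0.6 × 70 × 0.875 × 23 = 422.6 kips.
Governing: weld metal.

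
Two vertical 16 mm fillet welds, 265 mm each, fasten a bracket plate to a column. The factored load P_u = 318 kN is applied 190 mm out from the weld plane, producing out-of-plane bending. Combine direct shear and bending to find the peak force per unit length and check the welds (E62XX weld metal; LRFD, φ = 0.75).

f_max ≈ 2650 N/mm; adequate

E62XX → F_EXX = 620 MPa.
L_w = 2 × 265 = 530 mm; section modulus (unit throat) S = 2 × L²/6 = 23410 mm².
Direct shear f_v = P/L_w = 318×10³/530 = 600 N/mm.
Moment M = P × e = 318×10³ × 190 = 60420000 N·mm; bending f_b = M/S = 2581 N/mm.
f_max = √(f_v² + f_b²) = √(600² + 2581²) = 2650 N/mm.
φr_n = 0.75 × 0.6 × 620 × (0.707 × 16) = 3156 N/mm → adequate.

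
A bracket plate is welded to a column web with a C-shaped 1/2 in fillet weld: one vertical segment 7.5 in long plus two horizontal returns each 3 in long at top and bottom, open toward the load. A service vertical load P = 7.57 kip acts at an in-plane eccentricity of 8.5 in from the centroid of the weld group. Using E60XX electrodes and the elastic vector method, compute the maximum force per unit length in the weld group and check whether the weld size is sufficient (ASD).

E60XX → F_EXX = 60 ksi.
Total weld length L_w = 13.5 in. Treat welds as unit-width lines.
Centroid: x̄ = 2×3×1.5 / 13.5 = 0.6667 in from the vertical weld.
Polar moment about centroid: J = I_x + I_y = [7.5³/12 + 2×3×3.75²] + [7.5×0.6667² + 2(3³/12 + 3×0.8333²)] = 131.5 in³.
Direct shear f_v = P/L_w = 7.57 / 13.5 = 0.5607 kip/in (vertical).
Torsion M = P·e = 7.57 × 8.5 = 64.345 kip·in.
Critical point at (x, y) = (2.333, 3.75) from centroid. f_tx = M·y/J = 1.834 kip/in; f_ty = M·x/J = 1.141 kip/in.
Resultant f_max = √[f_tx² + (f_v + f_ty)²] = √[1.834² + (0.5607 + 1.141)²] = 2.503 kip/in.
Capacity per unit length: r_n/Ω = (1/2.0) × 0.6 × 60 × (0.707 × 0.5) = 6.363 kip/in.
2.503 ≤ 6.363 → adequate.

f_max ≈ 2.5 kip/in; adequate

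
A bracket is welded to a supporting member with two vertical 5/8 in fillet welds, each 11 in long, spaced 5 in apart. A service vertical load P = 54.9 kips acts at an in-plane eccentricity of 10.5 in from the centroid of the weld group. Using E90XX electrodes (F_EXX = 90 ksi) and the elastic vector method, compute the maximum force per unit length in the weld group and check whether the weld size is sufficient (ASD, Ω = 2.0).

Total weld length L_w = 22 in. Treat welds as unit-width lines.
Polar moment about centroid: J = 2[d³/12 + d(b/2)²] = 2[11³/12 + 11×2.5²] = 359.3 in³.
Direct shear f_v = P/L_w = 54.9 / 22 = 2.495 kip/in (vertical).
Torsion M = P·e = 54.9 × 10.5 = 576.45 kip·in.
Critical point at (x, y) = (2.5, 5.5) from centroid. f_tx = M·y/J = 8.823 kip/in; f_ty = M·x/J = 4.011 kip/in.
Resultant f_max = √[f_tx² + (f_v + f_ty)²] = √[8.823² + (2.495 + 4.011)²] = 10.96 kip/in.
Capacity per unit length: r_n/Ω = (1/2.0) × 0.6 × 90 × (0.707 × 0.625) = 11.93 kip/in.
10.96 ≤ 11.93 → adequate.

f_max ≈ 11 kip/in; adequate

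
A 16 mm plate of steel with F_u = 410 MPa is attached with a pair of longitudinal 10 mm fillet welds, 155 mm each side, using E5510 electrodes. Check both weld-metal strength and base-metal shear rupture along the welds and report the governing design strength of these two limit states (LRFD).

φR_n ≈ 542 kN (weld metal governs)

E55XX → F_EXX = 550 MPa.
t_e = 0.707 × 10 = 7.07 mm; L = 310 mm.
Weld metal: φR_n = 0.75 × 0.6 × 550 × 7.07 × 310 × 10⁻³ = 542.4 kN.
Base metal (shear rupture): φR_n = 0.75 × 0.6 × 410 × 16 × 310 × 10⁻³ = 915.1 kN.
Governing: weld metal.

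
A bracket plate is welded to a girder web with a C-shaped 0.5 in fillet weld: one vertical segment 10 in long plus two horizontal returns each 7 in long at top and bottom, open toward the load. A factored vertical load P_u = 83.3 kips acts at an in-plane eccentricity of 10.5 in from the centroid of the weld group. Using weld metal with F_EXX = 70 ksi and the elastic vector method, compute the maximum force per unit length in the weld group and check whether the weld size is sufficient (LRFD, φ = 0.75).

f_max ≈ 13.6 kip/in; NOT adequate

Total weld length L_w = 24 in. Treat welds as unit-width lines.
Centroid: x̄ = 2×7×3.5 / 24 = 2.042 in from the vertical weld.
Polar moment about centroid: J = I_x + I_y = [10³/12 + 2×7×5²] + [10×2.042² + 2(7³/12 + 7×1.458²)] = 562 in³.
Direct shear f_v = P/L_w = 83.3 / 24 = 3.471 kip/in (vertical).
Torsion M = P·e = 83.3 × 10.5 = 874.65 kip·in.
Critical point at (x, y) = (4.958, 5) from centroid. f_tx = M·y/J = 7.782 kip/in; f_ty = M·x/J = 7.717 kip/in.
Resultant f_max = √[f_tx² + (f_v + f_ty)²] = √[7.782² + (3.471 + 7.717)²] = 13.63 kip/in.
Capacity per unit length: φr_n = 0.75 × 0.6 × 70 × (0.707 × 0.5) = 11.14 kip/in.
13.63 > 11.14 → NOT adequate.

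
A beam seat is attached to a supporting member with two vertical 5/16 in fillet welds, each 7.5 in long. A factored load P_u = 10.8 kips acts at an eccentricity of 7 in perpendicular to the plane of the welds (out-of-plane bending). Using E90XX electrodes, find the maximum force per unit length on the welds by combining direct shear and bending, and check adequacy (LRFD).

E90XX → F_EXX = 90 ksi.
L_w = 2 × 7.5 = 15 in; section modulus (unit throat) S = 2 × L²/6 = 18.75 in².
Direct shear f_v = P/L_w = 10.8/15 = 0.72 kip/in.
Moment M = P × e = 10.8 × 7 = 75.6 kip·in; bending f_b = M/S = 4.032 kip/in.
f_max = √(f_v² + f_b²) = √(0.72² + 4.032²) = 4.096 kip/in.
φr_n = 0.75 × 0.6 × 90 × (0.707 × 0.3125) = 8.948 kip/in → adequate.

f_max ≈ 4.1 kip/in; adequate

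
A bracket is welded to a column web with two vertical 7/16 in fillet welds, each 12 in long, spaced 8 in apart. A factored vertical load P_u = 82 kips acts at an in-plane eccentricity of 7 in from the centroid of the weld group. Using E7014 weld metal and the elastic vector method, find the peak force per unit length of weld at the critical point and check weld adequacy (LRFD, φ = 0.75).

E70XX → F_EXX = 70 ksi.
Total weld length L_w = 24 in. Treat welds as unit-width lines.
Polar moment about centroid: J = 2[d³/12 + d(b/2)²] = 2[12³/12 + 12×4²] = 672 in³.
Direct shear f_v = P/L_w = 82 / 24 = 3.417 kip/in (vertical).
Torsion M = P·e = 82 × 7 = 574 kip·in.
Critical point at (x, y) = (4, 6) from centroid. f_tx = M·y/J = 5.125 kip/in; f_ty = M·x/J = 3.417 kip/in.
Resultant f_max = √[f_tx² + (f_v + f_ty)²] = √[5.125² + (3.417 + 3.417)²] = 8.542 kip/in.
Capacity per unit length: φr_n = 0.75 × 0.6 × 70 × (0.707 × 0.4375) = 9.743 kip/in.
8.542 ≤ 9.743 → adequate.

f_max ≈ 8.54 kip/in; adequate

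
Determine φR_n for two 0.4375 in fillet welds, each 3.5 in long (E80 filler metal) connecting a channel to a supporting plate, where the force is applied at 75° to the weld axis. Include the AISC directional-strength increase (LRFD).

E80XX → F_EXX = 80 ksi.
t_e = 0.707 × 0.4375 = 0.3093 in; A_we = 0.3093 × 7 = 2.165 in².
Directional factor: 1.0 + 0.5 sin^1.5(75°) = 1.475.
F_nw = 0.6 × 80 × 1.475 = 70.78 ksi.
φR_n = 0.75 × 70.78 × 2.165 = 114.9 kips.

φR_n ≈ 115 kips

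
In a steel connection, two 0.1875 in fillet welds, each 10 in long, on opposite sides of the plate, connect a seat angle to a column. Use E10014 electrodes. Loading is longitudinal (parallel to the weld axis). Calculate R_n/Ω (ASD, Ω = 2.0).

R_n/Ω ≈ 79.5 kips

E100XX → F_EXX = 100 ksi.
Effective throat t_e = 0.707 × 0.1875 = 0.1326 in.
Total length L = 20 in; A_we = 0.1326 × 20 = 2.651 in².
F_nw = 0.6 F_EXX = 0.6 × 100 = 60 ksi.
R_n = 60 × 2.651 = 159.1 kips; R_n/Ω = 159.1/2.0 = 79.54 kips.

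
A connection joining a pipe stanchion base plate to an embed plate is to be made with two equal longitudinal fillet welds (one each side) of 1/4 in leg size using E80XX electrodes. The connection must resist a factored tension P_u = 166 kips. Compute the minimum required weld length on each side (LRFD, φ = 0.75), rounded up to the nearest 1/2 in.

L = 13.5 in on each side

E80XX → F_EXX = 80 ksi.
Throat t_e = 0.707 × 0.25 = 0.1767 in.
φr_n = 0.75 × 0.6 × 80 × 0.1767 = 6.363 kips/in.
L_req = P_u / φr_n = 166 / 6.363 = 26.09 in total.
Per side: 26.09 / 2 = 13.04 in.
Round up → use L = 13.5 in on each side.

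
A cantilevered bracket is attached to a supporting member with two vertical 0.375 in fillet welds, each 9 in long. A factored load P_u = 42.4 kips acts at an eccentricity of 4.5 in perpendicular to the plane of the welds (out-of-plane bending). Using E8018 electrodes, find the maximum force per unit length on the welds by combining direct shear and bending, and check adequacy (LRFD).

E80XX → F_EXX = 80 ksi.
L_w = 2 × 9 = 18 in; section modulus (unit throat) S = 2 × L²/6 = 27 in².
Direct shear f_v = P/L_w = 42.4/18 = 2.356 kip/in.
Moment M = P × e = 42.4 × 4.5 = 190.8 kip·in; bending f_b = M/S = 7.067 kip/in.
f_max = √(f_v² + f_b²) = √(2.356² + 7.067²) = 7.449 kip/in.
φr_n = 0.75 × 0.6 × 80 × (0.707 × 0.375) = 9.544 kip/in → adequate.

f_max ≈ 7.45 kip/in; adequate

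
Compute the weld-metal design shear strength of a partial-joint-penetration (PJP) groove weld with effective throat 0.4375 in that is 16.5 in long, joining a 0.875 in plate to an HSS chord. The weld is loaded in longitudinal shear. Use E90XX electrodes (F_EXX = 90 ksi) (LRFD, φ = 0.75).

φR_n ≈ 292 kips

Effective throat (given) t_e = 0.4375 in.
A_we = 0.4375 × 16.5 = 7.219 in².
F_nw = 0.6 F_EXX = 54 ksi.
φR_n = 0.75 × 54 × 7.219 = 292.4 kips.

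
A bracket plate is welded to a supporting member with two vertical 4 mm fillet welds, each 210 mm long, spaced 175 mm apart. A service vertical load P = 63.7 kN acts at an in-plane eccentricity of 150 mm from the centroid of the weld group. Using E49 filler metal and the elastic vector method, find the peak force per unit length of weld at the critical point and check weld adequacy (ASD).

f_max ≈ 389 N/mm; adequate

E49XX → F_EXX = 490 MPa.
Total weld length L_w = 420 mm. Treat welds as unit-width lines.
Polar moment about centroid: J = 2[d³/12 + d(b/2)²] = 2[210³/12 + 210×87.5²] = 4759000 mm³.
Direct shear f_v = P/L_w = 63.7×10³ / 420 = 151.7 N/mm (vertical).
Torsion M = P·e = 63.7×10³ × 150 = 9555000 N·mm.
Critical point at (x, y) = (87.5, 105) from centroid. f_tx = M·y/J = 210.8 N/mm; f_ty = M·x/J = 175.7 N/mm.
Resultant f_max = √[f_tx² + (f_v + f_ty)²] = √[210.8² + (151.7 + 175.7)²] = 389.4 N/mm.
Capacity per unit length: r_n/Ω = (1/2.0) × 0.6 × 490 × (0.707 × 4) = 415.7 N/mm.
389.4 ≤ 415.7 → adequate.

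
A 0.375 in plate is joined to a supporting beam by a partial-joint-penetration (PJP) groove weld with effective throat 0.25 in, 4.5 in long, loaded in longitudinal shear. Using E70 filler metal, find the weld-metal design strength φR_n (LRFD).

φR_n ≈ 35.4 kips

E70XX → F_EXX = 70 ksi.
Effective throat (given) t_e = 0.25 in.
A_we = 0.25 × 4.5 = 1.125 in².
F_nw = 0.6 F_EXX = 42 ksi.
φR_n = 0.75 × 42 × 1.125 = 35.44 kips.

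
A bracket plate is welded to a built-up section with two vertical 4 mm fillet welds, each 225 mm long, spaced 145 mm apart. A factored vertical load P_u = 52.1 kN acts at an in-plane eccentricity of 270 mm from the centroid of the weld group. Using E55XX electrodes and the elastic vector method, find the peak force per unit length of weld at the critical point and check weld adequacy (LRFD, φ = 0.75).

E55XX → F_EXX = 550 MPa.
Total weld length L_w = 450 mm. Treat welds as unit-width lines.
Polar moment about centroid: J = 2[d³/12 + d(b/2)²] = 2[225³/12 + 225×72.5²] = 4264000 mm³.
Direct shear f_v = P/L_w = 52.1×10³ / 450 = 115.8 N/mm (vertical).
Torsion M = P·e = 52.1×10³ × 270 = 14067000 N·mm.
Critical point at (x, y) = (72.5, 112.5) from centroid. f_tx = M·y/J = 371.2 N/mm; f_ty = M·x/J = 239.2 N/mm.
Resultant f_max = √[f_tx² + (f_v + f_ty)²] = √[371.2² + (115.8 + 239.2)²] = 513.6 N/mm.
Capacity per unit length: φr_n = 0.75 × 0.6 × 550 × (0.707 × 4) = 699.9 N/mm.
513.6 ≤ 699.9 → adequate.

f_max ≈ 514 N/mm; adequate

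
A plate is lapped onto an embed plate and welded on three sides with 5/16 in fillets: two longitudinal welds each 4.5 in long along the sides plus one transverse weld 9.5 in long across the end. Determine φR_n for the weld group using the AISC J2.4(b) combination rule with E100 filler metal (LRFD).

φR_n ≈ 218 kip

E100XX → F_EXX = 100 ksi.
t_e = 0.707 × 0.3125 = 0.2209 in.
R_nwl = 0.6 × 100 × 0.2209 × 9 = 119.3 kip (longitudinal, 2 welds).
R_nwt = 0.6 × 100 × 0.2209 × 9.5 = 125.9 kip (transverse, base value).
(i) R_nwl + R_nwt = 245.2 kip; (ii) 0.85 R_nwl + 1.5 R_nwt = 290.3 kip.
R_n = max = 290.3 kip [governs: (ii)]; φR_n = 217.7 kip.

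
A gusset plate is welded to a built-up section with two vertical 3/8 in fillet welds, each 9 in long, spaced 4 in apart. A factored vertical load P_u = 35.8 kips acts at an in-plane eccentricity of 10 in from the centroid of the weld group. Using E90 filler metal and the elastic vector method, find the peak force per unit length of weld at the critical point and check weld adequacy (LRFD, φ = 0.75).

E90XX → F_EXX = 90 ksi.
Total weld length L_w = 18 in. Treat welds as unit-width lines.
Polar moment about centroid: J = 2[d³/12 + d(b/2)²] = 2[9³/12 + 9×2²] = 193.5 in³.
Direct shear f_v = P/L_w = 35.8 / 18 = 1.989 kip/in (vertical).
Torsion M = P·e = 35.8 × 10 = 358 kip·in.
Critical point at (x, y) = (2, 4.5) from centroid. f_tx = M·y/J = 8.326 kip/in; f_ty = M·x/J = 3.7 kip/in.
Resultant f_max = √[f_tx² + (f_v + f_ty)²] = √[8.326² + (1.989 + 3.7)²] = 10.08 kip/in.
Capacity per unit length: φr_n = 0.75 × 0.6 × 90 × (0.707 × 0.375) = 10.74 kip/in.
10.08 ≤ 10.74 → adequate.

f_max ≈ 10.1 kip/in; adequate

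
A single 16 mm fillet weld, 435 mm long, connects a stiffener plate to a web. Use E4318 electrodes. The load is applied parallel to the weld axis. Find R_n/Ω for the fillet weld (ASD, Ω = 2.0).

R_n/Ω ≈ 635 kN

E43XX → F_EXX = 430 MPa.
Effective throat t_e = 0.707 × 16 = 11.31 mm.
Total length L = 435 mm; A_we = 11.31 × 435 = 4921 mm².
F_nw = 0.6 F_EXX = 0.6 × 430 = 258 MPa.
R_n = 258 × 4921 × 10⁻³ = 1270 kN; R_n/Ω = 1270/2.0 = 634.8 kN.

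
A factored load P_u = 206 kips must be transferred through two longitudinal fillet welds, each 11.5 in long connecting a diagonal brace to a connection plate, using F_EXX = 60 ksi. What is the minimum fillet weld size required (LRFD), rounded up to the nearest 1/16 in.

w = 1/2 in

Total weld length L = 23 in.
Required throat t_e = P_u / (φ × 0.6 F_EXX × L) = 206 / (0.75 × 0.6 × 60 × 23) = 0.3317 in.
Required leg w = t_e / 0.707 = 0.4692 in → use 1/2 in.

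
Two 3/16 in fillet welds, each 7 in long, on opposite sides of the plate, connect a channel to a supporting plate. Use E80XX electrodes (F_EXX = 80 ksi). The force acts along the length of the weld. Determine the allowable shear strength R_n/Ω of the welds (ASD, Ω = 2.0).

R_n/Ω ≈ 44.5 kips

Effective throat t_e = 0.707 × 0.1875 = 0.1326 in.
Total length L = 14 in; A_we = 0.1326 × 14 = 1.856 in².
F_nw = 0.6 F_EXX = 0.6 × 80 = 48 ksi.
R_n = 48 × 1.856 = 89.08 kips; R_n/Ω = 89.08/2.0 = 44.54 kips.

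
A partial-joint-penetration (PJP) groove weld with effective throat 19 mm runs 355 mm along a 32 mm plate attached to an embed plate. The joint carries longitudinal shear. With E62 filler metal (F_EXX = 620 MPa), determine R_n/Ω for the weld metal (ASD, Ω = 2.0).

Effective throat (given) t_e = 19 mm.
A_we = 19 × 355 = 6745 mm².
F_nw = 0.6 F_EXX = 372 MPa.
R_n/Ω = (372 × 6745) / 2.0 × 10⁻³ = 1255 kN.

R_n/Ω ≈ 1250 kN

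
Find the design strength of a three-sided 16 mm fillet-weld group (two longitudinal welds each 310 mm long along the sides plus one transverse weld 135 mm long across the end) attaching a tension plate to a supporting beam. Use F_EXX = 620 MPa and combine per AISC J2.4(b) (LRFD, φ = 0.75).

t_e = 0.707 × 16 = 11.31 mm.
R_nwl = 0.6 × 620 × 11.31 × 620 × 10⁻³ = 2609 kN (longitudinal, 2 welds).
R_nwt = 0.6 × 620 × 11.31 × 135 × 10⁻³ = 568.1 kN (transverse, base value).
(i) R_nwl + R_nwt = 3177 kN; (ii) 0.85 R_nwl + 1.5 R_nwt = 3070 kN.
R_n = max = 3177 kN [governs: (i)]; φR_n = 2383 kN.

φR_n ≈ 2380 kN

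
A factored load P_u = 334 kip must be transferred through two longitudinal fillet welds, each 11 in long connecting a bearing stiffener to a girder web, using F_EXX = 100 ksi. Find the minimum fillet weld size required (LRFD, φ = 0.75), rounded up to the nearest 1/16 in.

Total weld length L = 22 in.
Required throat t_e = P_u / (φ × 0.6 F_EXX × L) = 334 / (0.75 × 0.6 × 100 × 22) = 0.3374 in.
Required leg w = t_e / 0.707 = 0.4772 in → use 1/2 in.

w = 1/2 in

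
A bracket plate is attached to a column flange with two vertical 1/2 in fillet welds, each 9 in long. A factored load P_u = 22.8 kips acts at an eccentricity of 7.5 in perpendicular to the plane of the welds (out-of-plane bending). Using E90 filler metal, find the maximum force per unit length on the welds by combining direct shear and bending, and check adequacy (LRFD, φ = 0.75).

E90XX → F_EXX = 90 ksi.
L_w = 2 × 9 = 18 in; section modulus (unit throat) S = 2 × L²/6 = 27 in².
Direct shear f_v = P/L_w = 22.8/18 = 1.267 kip/in.
Moment M = P × e = 22.8 × 7.5 = 171 kip·in; bending f_b = M/S = 6.333 kip/in.
f_max = √(f_v² + f_b²) = √(1.267² + 6.333²) = 6.459 kip/in.
φr_n = 0.75 × 0.6 × 90 × (0.707 × 0.5) = 14.32 kip/in → adequate.

f_max ≈ 6.46 kip/in; adequate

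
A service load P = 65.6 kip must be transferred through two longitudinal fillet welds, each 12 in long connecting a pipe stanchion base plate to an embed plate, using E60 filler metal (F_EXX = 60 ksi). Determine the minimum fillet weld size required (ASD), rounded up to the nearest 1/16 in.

Total weld length L = 24 in.
Required throat t_e = P × Ω / (0.6 F_EXX × L) = 65.6 × 2.0 / (0.6 × 60 × 24) = 0.1519 in.
Required leg w = t_e / 0.707 = 0.2148 in → use 1/4 in.

w = 1/4 in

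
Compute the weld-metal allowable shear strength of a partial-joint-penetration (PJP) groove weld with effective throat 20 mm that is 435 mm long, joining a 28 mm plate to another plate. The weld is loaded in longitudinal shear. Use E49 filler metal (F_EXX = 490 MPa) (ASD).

Effective throat (given) t_e = 20 mm.
A_we = 20 × 435 = 8700 mm².
F_nw = 0.6 F_EXX = 294 MPa.
R_n/Ω = (294 × 8700) / 2.0 × 10⁻³ = 1279 kN.

R_n/Ω ≈ 1280 kN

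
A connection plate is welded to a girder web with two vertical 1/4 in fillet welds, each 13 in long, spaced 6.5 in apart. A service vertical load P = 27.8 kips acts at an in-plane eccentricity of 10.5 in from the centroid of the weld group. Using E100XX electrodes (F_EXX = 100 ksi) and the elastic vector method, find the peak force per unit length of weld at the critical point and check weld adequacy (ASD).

Total weld length L_w = 26 in. Treat welds as unit-width lines.
Polar moment about centroid: J = 2[d³/12 + d(b/2)²] = 2[13³/12 + 13×3.25²] = 640.8 in³.
Direct shear f_v = P/L_w = 27.8 / 26 = 1.069 kip/in (vertical).
Torsion M = P·e = 27.8 × 10.5 = 291.9 kip·in.
Critical point at (x, y) = (3.25, 6.5) from centroid. f_tx = M·y/J = 2.961 kip/in; f_ty = M·x/J = 1.48 kip/in.
Resultant f_max = √[f_tx² + (f_v + f_ty)²] = √[2.961² + (1.069 + 1.48)²] = 3.907 kip/in.
Capacity per unit length: r_n/Ω = (1/2.0) × 0.6 × 100 × (0.707 × 0.25) = 5.302 kip/in.
3.907 ≤ 5.302 → adequate.

f_max ≈ 3.91 kip/in; adequate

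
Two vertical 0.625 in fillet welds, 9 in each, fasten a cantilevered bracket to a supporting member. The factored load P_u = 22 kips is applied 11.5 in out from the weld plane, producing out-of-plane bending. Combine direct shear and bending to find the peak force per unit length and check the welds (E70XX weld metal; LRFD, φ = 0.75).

f_max ≈ 9.45 kip/in; adequate

E70XX → F_EXX = 70 ksi.
L_w = 2 × 9 = 18 in; section modulus (unit throat) S = 2 × L²/6 = 27 in².
Direct shear f_v = P/L_w = 22/18 = 1.222 kip/in.
Moment M = P × e = 22 × 11.5 = 253 kip·in; bending f_b = M/S = 9.37 kip/in.
f_max = √(f_v² + f_b²) = √(1.222² + 9.37²) = 9.45 kip/in.
φr_n = 0.75 × 0.6 × 70 × (0.707 × 0.625) = 13.92 kip/in → adequate.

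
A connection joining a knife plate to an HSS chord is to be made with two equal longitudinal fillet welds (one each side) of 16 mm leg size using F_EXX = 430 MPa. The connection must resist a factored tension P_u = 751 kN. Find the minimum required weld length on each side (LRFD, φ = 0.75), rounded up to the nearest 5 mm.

L = 175 mm on each side

Throat t_e = 0.707 × 16 = 11.31 mm.
φr_n = 0.75 × 0.6 × 430 × 11.31 × 10⁻³ = 2.189 kN/mm.
L_req = P_u / φr_n = 751 / 2.189 = 343.1 mm total.
Per side: 343.1 / 2 = 171.5 mm.
Round up → use L = 175 mm on each side.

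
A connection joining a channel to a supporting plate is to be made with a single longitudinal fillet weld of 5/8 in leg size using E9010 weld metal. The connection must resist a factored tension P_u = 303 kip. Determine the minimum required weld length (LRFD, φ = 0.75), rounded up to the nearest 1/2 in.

L = 17 in

E90XX → F_EXX = 90 ksi.
Throat t_e = 0.707 × 0.625 = 0.4419 in.
φr_n = 0.75 × 0.6 × 90 × 0.4419 = 17.9 kip/in.
L_req = P_u / φr_n = 303 / 17.9 = 16.93 in total.
Round up → use L = 17 in.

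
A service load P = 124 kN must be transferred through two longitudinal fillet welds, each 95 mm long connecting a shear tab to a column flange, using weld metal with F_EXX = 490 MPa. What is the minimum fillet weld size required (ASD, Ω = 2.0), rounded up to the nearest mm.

w = 7 mm

Total weld length L = 190 mm.
Required throat t_e = P × Ω / (0.6 F_EXX × L) = 124 × 2.0 / (0.6 × 490 × 190 × 10⁻³) = 4.44 mm.
Required leg w = t_e / 0.707 = 6.28 mm → use 7 mm.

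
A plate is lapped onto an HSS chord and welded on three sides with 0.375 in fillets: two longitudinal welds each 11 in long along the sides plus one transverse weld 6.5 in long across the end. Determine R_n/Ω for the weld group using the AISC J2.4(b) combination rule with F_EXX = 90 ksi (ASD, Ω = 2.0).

t_e = 0.707 × 0.375 = 0.2651 in.
R_nwl = 0.6 × 90 × 0.2651 × 22 = 315 kips (longitudinal, 2 welds).
R_nwt = 0.6 × 90 × 0.2651 × 6.5 = 93.06 kips (transverse, base value).
(i) R_nwl + R_nwt = 408 kips; (ii) 0.85 R_nwl + 1.5 R_nwt = 407.3 kips.
R_n = max = 408 kips [governs: (i)]; R_n/Ω = 204 kips.

R_n/Ω ≈ 204 kips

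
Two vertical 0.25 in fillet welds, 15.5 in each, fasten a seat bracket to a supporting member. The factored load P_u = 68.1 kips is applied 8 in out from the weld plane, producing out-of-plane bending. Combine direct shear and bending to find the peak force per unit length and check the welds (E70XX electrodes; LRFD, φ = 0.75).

E70XX → F_EXX = 70 ksi.
L_w = 2 × 15.5 = 31 in; section modulus (unit throat) S = 2 × L²/6 = 80.08 in².
Direct shear f_v = P/L_w = 68.1/31 = 2.197 kip/in.
Moment M = P × e = 68.1 × 8 = 544.8 kip·in; bending f_b = M/S = 6.803 kip/in.
f_max = √(f_v² + f_b²) = √(2.197² + 6.803²) = 7.149 kip/in.
φr_n = 0.75 × 0.6 × 70 × (0.707 × 0.25) = 5.568 kip/in → NOT adequate.

f_max ≈ 7.15 kip/in; NOT adequate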